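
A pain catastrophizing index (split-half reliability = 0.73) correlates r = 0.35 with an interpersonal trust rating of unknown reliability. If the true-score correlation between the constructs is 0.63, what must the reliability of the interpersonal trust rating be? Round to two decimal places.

r_true = r_obs / √(r_xx · r_yy) ⇒ 0.63 = 0.35 / √(0.73 · r_yy).
√(0.73 · r_yy) = 0.35 / 0.63 = 0.5556; 0.73 · r_yy = 0.3087; r_yy = 0.3087 / 0.73 ≈ 0.42.

0.42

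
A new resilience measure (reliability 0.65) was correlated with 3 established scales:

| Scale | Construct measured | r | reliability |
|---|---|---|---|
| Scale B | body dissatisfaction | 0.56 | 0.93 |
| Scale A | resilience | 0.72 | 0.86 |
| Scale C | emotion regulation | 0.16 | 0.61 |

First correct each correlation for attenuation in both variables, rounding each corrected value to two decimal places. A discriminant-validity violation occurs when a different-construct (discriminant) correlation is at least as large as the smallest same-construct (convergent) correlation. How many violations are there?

Disattenuated r (r / √(r_scale · r_new)):
  Scale B (disc): 0.56 / √(0.93·0.65) = 0.72
  Scale A (conv): 0.72 / √(0.86·0.65) = 0.96
  Scale C (disc): 0.16 / √(0.61·0.65) = 0.25
Smallest convergent = 0.96. Discriminant values: 0.72, 0.25; count ≥ 0.96 → 0.

0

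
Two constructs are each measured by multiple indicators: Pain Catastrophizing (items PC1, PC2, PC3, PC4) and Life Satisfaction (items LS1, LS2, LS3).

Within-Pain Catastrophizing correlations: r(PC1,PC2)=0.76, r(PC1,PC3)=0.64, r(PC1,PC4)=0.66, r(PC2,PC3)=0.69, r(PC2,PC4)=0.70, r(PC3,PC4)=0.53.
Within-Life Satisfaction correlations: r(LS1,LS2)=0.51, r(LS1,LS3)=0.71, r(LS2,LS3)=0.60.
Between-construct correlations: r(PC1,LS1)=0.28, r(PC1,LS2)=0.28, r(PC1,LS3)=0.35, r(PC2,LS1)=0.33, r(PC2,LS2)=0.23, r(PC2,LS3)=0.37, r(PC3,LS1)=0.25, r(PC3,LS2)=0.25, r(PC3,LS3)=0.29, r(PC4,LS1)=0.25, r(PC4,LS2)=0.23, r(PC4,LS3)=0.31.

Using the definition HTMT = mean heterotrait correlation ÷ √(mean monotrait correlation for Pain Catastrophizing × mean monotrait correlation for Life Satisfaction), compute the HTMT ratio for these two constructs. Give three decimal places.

0.449

Mean between = 3.42/12 = 0.2850.
Mean within-PC = 3.98/6 = 0.6633; mean within-LS = 1.82/3 = 0.6067.
Geometric mean = √(0.6633 × 0.6067) = 0.6344.
HTMT = 0.2850 / 0.6344 = 0.449.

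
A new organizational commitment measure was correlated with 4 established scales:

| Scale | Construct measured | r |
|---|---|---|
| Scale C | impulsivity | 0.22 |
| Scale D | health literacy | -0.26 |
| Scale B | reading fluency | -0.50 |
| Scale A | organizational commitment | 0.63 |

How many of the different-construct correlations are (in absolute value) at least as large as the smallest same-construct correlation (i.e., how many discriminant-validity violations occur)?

Convergent (same construct = organizational commitment): Scale A.
Smallest convergent = 0.63. Discriminant |r|: 0.22, 0.26, 0.50; count ≥ 0.63 → 0.

0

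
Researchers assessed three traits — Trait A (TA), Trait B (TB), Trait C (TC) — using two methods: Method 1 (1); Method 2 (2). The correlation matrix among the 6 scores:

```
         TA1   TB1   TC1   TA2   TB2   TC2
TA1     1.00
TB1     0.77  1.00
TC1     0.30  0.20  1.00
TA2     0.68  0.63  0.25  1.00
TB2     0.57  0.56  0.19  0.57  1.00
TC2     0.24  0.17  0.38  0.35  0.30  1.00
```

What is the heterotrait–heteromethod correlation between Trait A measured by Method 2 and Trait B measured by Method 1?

0.63

Different traits and methods: r(TA2, TB1) = 0.63.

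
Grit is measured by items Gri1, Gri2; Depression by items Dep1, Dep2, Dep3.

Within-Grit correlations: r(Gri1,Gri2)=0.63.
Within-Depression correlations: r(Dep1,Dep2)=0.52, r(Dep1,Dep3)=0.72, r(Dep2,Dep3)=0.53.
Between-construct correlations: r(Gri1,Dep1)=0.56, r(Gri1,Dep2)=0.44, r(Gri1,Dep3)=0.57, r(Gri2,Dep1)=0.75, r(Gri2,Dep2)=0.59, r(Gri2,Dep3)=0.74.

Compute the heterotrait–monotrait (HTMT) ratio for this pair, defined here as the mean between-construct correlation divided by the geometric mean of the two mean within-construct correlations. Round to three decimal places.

0.998

Mean heterotrait r = 3.65/6 = 0.6083.
Mean within-Gri = 0.63/1 = 0.6300; mean within-Dep = 1.77/3 = 0.5900.
Geometric mean = √(0.6300 × 0.5900) = 0.6097.
HTMT = 0.6083 / 0.6097 = 0.998.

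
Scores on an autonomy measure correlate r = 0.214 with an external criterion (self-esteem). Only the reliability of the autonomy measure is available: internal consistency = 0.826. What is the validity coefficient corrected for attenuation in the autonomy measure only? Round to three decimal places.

0.235

Single correction: r_c = r_obs / √r_xx = 0.214 / √0.826 = 0.214 / 0.9088 ≈ 0.235.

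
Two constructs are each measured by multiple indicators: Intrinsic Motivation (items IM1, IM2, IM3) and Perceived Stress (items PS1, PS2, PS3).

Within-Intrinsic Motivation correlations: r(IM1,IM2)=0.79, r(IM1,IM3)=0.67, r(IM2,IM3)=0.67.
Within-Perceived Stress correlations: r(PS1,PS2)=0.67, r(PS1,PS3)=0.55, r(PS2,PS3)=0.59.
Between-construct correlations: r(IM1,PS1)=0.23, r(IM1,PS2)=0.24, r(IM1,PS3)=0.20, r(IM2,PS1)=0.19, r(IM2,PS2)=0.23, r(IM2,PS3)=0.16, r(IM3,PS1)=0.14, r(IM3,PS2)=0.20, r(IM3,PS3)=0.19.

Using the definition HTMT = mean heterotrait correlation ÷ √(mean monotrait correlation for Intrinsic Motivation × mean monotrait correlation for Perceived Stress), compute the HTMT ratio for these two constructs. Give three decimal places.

Mean heterotrait r = 1.78/9 = 0.1978.
Mean within-IM = 2.13/3 = 0.7100; mean within-PS = 1.81/3 = 0.6033.
Geometric mean = √(0.7100 × 0.6033) = 0.6545.
HTMT = 0.1978 / 0.6545 = 0.302.

0.302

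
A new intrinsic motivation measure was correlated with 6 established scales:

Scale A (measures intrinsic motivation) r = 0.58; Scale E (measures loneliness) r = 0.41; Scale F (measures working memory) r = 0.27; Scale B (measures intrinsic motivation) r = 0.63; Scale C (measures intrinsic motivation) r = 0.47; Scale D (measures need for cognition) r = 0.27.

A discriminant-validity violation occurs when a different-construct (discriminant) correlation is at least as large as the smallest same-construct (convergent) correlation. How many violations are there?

Convergent (same construct = intrinsic motivation): Scale A, Scale B, Scale C.
Smallest convergent = 0.47. Discriminant values: 0.41, 0.27, 0.27; count ≥ 0.47 → 0.

0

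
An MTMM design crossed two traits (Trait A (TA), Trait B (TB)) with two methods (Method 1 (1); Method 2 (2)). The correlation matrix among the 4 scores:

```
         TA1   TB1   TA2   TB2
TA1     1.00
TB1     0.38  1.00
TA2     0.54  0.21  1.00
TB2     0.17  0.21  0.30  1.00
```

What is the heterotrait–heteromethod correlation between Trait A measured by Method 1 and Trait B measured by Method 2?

0.17

Different traits and methods: r(TA1, TB2) = 0.17.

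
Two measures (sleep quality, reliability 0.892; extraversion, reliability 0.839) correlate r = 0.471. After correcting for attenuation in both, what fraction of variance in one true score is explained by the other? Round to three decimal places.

Disattenuated r = 0.471 / √(0.892 × 0.839) = 0.471 / 0.8651 = 0.5444.
Shared true-score variance = 0.5444² = 0.2964 ≈ 0.296.

0.296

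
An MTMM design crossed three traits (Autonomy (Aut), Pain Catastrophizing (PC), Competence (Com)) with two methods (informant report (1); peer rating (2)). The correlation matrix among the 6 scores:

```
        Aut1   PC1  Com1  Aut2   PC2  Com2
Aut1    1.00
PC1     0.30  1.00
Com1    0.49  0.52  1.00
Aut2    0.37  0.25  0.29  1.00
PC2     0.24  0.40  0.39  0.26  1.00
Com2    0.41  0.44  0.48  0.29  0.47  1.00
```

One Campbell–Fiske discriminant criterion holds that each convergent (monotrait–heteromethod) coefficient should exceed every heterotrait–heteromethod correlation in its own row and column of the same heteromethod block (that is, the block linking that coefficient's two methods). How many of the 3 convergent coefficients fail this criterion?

Convergent coefficients and their comparison sets:
Aut (methods 1·2): 0.37 vs {0.24, 0.25, 0.41, 0.29} → fail.
PC (methods 1·2): 0.40 vs {0.25, 0.24, 0.44, 0.39} → fail.
Com (methods 1·2): 0.48 vs {0.29, 0.41, 0.39, 0.44} → pass.
2 of 3 fail.

2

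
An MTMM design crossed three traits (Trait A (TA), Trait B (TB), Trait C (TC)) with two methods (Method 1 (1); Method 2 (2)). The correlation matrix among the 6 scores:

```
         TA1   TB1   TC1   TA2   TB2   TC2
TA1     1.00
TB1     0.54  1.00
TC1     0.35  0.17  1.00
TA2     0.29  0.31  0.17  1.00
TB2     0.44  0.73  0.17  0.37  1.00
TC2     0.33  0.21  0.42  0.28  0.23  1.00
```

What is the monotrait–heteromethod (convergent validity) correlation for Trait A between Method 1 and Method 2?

Same trait (TA), different methods: r(TA1, TA2) = 0.29.

0.29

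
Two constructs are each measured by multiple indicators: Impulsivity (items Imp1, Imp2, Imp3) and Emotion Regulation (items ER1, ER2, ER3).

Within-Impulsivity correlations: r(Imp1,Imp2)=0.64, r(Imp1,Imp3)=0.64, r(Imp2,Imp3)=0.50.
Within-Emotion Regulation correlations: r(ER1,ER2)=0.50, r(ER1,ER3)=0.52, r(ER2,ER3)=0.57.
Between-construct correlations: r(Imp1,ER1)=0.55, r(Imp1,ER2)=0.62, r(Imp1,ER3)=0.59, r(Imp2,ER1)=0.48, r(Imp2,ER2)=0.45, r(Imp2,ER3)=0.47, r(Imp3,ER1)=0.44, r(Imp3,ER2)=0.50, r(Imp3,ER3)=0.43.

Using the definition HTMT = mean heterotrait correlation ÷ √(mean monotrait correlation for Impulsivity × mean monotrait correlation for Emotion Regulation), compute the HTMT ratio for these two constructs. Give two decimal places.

0.90

Between-construct mean = 4.53/9 = 0.5033.
Mean within-Imp = 1.78/3 = 0.5933; mean within-ER = 1.59/3 = 0.5300.
Geometric mean = √(0.5933 × 0.5300) = 0.5608.
HTMT = 0.5033 / 0.5608 = 0.90.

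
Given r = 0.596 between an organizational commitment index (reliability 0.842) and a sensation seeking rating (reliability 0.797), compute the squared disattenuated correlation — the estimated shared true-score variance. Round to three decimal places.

Disattenuated r = 0.596 / √(0.842 × 0.797) = 0.596 / 0.8192 = 0.7275.
Shared true-score variance = 0.7275² = 0.5293 ≈ 0.529.

0.529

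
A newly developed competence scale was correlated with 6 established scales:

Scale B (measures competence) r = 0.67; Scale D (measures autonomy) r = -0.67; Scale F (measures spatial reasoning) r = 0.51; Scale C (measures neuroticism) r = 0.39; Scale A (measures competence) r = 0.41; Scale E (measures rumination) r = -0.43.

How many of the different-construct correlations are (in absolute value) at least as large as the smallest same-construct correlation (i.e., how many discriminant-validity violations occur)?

3

Convergent (same construct = competence): Scale B, Scale A.
Smallest convergent = 0.41. Discriminant |r|: 0.67, 0.51, 0.39, 0.43; count ≥ 0.41 → 3.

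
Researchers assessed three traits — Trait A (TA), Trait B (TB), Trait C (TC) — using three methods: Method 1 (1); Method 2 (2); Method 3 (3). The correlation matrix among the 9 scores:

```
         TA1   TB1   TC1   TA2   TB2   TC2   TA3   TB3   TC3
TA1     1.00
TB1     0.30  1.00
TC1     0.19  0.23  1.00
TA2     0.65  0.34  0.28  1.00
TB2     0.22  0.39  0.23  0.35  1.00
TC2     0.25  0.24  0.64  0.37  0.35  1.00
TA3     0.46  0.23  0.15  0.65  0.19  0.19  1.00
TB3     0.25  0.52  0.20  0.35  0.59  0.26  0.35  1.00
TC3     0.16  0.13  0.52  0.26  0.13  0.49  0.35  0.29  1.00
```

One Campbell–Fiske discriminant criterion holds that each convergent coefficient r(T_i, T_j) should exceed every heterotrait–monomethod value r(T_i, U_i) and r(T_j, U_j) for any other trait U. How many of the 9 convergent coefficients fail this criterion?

Checking each validity diagonal entry against its comparison values:
TA (methods 1·2): 0.65 vs {0.30, 0.35, 0.19, 0.37} → pass.
TA (methods 1·3): 0.46 vs {0.30, 0.35, 0.19, 0.35} → pass.
TA (methods 2·3): 0.65 vs {0.35, 0.35, 0.37, 0.35} → pass.
TB (methods 1·2): 0.39 vs {0.30, 0.35, 0.23, 0.35} → pass.
TB (methods 1·3): 0.52 vs {0.30, 0.35, 0.23, 0.29} → pass.
TB (methods 2·3): 0.59 vs {0.35, 0.35, 0.35, 0.29} → pass.
TC (methods 1·2): 0.64 vs {0.19, 0.37, 0.23, 0.35} → pass.
TC (methods 1·3): 0.52 vs {0.19, 0.35, 0.23, 0.29} → pass.
TC (methods 2·3): 0.49 vs {0.37, 0.35, 0.35, 0.29} → pass.
0 of 9 fail.

0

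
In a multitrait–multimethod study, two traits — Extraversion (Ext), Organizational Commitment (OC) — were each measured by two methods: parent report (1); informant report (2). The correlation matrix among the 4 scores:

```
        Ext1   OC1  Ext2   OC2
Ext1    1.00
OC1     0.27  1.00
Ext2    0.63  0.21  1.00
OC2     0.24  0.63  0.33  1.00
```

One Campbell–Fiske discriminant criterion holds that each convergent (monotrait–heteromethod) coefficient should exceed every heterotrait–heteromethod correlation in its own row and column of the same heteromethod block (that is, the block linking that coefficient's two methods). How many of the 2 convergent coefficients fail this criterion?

Checking each validity diagonal entry against its comparison values:
Ext (methods 1·2): 0.63 vs {0.24, 0.21} → pass.
OC (methods 1·2): 0.63 vs {0.21, 0.24} → pass.
0 of 2 fail.

0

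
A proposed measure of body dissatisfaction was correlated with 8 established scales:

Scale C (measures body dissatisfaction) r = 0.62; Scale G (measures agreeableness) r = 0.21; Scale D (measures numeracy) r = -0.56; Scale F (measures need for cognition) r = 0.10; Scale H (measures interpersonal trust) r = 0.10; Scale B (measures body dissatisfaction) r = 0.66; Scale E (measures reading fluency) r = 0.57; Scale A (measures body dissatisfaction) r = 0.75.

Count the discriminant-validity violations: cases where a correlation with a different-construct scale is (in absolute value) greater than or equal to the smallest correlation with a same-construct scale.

0

Convergent (same construct = body dissatisfaction): Scale C, Scale B, Scale A.
Smallest convergent = 0.62. Discriminant |r|: 0.21, 0.56, 0.10, 0.10, 0.57; count ≥ 0.62 → 0.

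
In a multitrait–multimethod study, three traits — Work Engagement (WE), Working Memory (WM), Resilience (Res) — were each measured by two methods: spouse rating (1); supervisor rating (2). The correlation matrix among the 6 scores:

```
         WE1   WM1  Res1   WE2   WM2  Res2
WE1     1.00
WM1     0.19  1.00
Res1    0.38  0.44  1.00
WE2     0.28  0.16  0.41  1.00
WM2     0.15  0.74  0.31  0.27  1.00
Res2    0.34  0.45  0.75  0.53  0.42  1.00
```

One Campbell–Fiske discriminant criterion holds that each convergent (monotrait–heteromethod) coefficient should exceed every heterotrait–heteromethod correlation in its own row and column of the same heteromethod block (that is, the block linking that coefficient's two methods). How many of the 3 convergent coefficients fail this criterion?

1

Convergent coefficients and their comparison sets:
WE (methods 1·2): 0.28 vs {0.15, 0.16, 0.34, 0.41} → fail.
WM (methods 1·2): 0.74 vs {0.16, 0.15, 0.45, 0.31} → pass.
Res (methods 1·2): 0.75 vs {0.41, 0.34, 0.31, 0.45} → pass.
1 of 3 fail.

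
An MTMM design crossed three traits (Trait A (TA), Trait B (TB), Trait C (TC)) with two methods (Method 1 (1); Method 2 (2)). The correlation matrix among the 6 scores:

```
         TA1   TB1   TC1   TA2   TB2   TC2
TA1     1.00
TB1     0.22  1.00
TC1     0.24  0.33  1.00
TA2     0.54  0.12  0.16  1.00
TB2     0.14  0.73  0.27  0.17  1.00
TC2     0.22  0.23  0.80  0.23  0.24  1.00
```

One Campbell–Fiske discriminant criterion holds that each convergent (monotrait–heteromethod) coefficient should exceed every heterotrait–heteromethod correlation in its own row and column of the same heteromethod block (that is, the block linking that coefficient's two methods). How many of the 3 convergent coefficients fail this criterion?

Convergent coefficients and their comparison sets:
TA (methods 1·2): 0.54 vs {0.14, 0.12, 0.22, 0.16} → pass.
TB (methods 1·2): 0.73 vs {0.12, 0.14, 0.23, 0.27} → pass.
TC (methods 1·2): 0.80 vs {0.16, 0.22, 0.27, 0.23} → pass.
0 of 3 fail.

0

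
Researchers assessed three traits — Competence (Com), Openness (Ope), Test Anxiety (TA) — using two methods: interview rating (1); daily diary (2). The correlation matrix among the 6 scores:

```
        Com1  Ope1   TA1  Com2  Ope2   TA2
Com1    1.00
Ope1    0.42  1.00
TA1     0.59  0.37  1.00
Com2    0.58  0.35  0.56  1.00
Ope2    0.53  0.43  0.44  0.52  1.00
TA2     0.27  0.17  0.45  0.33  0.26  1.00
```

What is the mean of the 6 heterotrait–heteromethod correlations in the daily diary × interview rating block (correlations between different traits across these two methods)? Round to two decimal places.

HTHM values (method 2 × method 1): 0.35, 0.56, 0.53, 0.44, 0.27, 0.17; mean = 2.32/6 = 0.39.

0.39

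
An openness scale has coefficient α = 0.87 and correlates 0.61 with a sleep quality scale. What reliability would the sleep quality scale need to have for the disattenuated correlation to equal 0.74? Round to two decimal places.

r_true = r_obs / √(r_xx · r_yy) ⇒ 0.74 = 0.61 / √(0.87 · r_yy).
√(0.87 · r_yy) = 0.61 / 0.74 = 0.8243; 0.87 · r_yy = 0.6795; r_yy = 0.6795 / 0.87 ≈ 0.78.

0.78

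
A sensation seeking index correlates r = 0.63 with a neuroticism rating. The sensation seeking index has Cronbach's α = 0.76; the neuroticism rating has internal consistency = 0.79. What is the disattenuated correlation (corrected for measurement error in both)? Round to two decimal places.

r_true = r_obs / √(r_xx · r_yy) = 0.63 / √(0.76 × 0.79) = 0.63 / √0.6004 = 0.63 / 0.7749 ≈ 0.81.

0.81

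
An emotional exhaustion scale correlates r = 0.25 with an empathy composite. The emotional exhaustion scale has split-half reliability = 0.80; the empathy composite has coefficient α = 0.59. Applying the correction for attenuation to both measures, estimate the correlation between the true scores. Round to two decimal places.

r_true = r_obs / √(r_xx · r_yy) = 0.25 / √(0.80 × 0.59) = 0.25 / √0.4720 = 0.25 / 0.6870 ≈ 0.36.

0.36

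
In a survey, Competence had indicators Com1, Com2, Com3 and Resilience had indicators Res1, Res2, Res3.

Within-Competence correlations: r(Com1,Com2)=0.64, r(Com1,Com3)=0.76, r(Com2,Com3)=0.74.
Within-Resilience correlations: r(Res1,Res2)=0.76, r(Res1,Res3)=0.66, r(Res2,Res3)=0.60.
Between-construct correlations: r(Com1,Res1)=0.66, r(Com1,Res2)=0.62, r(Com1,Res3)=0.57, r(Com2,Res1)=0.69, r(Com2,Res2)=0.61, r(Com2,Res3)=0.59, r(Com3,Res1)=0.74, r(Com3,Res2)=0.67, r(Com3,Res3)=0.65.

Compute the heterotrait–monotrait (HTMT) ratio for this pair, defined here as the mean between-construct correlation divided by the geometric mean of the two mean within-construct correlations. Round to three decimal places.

Mean heterotrait r = 5.80/9 = 0.6444.
Mean within-Com = 2.14/3 = 0.7133; mean within-Res = 2.02/3 = 0.6733.
Geometric mean = √(0.7133 × 0.6733) = 0.6930.
HTMT = 0.6444 / 0.6930 = 0.930.

0.930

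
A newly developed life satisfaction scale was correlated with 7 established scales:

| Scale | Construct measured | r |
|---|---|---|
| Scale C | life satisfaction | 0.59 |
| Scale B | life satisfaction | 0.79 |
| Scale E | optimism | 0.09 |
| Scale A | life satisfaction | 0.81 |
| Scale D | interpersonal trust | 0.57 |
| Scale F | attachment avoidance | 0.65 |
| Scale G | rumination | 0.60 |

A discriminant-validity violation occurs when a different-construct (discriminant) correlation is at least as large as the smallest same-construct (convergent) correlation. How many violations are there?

Convergent (same construct = life satisfaction): Scale C, Scale B, Scale A.
Smallest convergent = 0.59. Discriminant values: 0.09, 0.57, 0.65, 0.60; count ≥ 0.59 → 2.

2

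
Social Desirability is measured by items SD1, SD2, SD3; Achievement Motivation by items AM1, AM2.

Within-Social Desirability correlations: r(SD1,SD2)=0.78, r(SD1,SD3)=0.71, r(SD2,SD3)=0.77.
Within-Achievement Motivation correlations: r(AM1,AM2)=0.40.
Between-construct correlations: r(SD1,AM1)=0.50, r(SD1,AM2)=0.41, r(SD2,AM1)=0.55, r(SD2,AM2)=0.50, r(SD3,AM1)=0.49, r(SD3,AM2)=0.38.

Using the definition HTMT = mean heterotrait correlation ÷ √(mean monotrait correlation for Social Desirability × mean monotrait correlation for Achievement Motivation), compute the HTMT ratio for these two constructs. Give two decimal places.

Mean between = 2.83/6 = 0.4717.
Mean within-SD = 2.26/3 = 0.7533; mean within-AM = 0.40/1 = 0.4000.
Geometric mean = √(0.7533 × 0.4000) = 0.5489.
HTMT = 0.4717 / 0.5489 = 0.86.

0.86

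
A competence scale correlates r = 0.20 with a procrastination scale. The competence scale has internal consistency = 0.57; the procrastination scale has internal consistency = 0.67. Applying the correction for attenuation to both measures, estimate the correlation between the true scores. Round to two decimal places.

0.32

r_true = r_obs / √(r_xx · r_yy) = 0.20 / √(0.57 × 0.67) = 0.20 / √0.3819 = 0.20 / 0.6180 ≈ 0.32.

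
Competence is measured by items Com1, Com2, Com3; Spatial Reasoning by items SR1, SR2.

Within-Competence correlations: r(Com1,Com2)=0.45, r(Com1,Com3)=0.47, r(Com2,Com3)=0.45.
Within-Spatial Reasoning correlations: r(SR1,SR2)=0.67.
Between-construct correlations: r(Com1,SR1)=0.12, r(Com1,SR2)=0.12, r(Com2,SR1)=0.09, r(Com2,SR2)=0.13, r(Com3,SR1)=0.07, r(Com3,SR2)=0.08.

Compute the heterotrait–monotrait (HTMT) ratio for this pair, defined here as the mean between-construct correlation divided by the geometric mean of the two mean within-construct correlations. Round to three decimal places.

0.184

Mean between = 0.61/6 = 0.1017.
Mean within-Com = 1.37/3 = 0.4567; mean within-SR = 0.67/1 = 0.6700.
Geometric mean = √(0.4567 × 0.6700) = 0.5532.
HTMT = 0.1017 / 0.5532 = 0.184.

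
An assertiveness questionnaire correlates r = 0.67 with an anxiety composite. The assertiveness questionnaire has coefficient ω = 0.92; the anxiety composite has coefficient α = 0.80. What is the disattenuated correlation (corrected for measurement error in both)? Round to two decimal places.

r_true = r_obs / √(r_xx · r_yy) = 0.67 / √(0.92 × 0.80) = 0.67 / √0.7360 = 0.67 / 0.8579 ≈ 0.78.

0.78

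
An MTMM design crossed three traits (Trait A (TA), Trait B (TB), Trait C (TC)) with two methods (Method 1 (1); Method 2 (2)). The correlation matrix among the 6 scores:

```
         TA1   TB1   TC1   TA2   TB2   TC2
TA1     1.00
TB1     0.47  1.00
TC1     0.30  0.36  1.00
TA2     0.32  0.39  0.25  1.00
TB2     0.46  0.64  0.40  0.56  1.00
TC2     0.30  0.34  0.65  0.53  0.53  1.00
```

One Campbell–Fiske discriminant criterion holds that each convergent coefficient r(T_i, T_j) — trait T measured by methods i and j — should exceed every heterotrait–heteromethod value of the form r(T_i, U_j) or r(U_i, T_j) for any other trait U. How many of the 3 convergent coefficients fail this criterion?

Each convergent coefficient versus the relevant comparison correlations:
TA (methods 1·2): 0.32 vs {0.46, 0.39, 0.30, 0.25} → fail.
TB (methods 1·2): 0.64 vs {0.39, 0.46, 0.34, 0.40} → pass.
TC (methods 1·2): 0.65 vs {0.25, 0.30, 0.40, 0.34} → pass.
1 of 3 fail.

1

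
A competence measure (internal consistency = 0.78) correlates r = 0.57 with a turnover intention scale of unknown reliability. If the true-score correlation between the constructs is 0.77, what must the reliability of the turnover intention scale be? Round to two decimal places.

0.70

r_true = r_obs / √(r_xx · r_yy) ⇒ 0.77 = 0.57 / √(0.78 · r_yy).
√(0.78 · r_yy) = 0.57 / 0.77 = 0.7403; 0.78 · r_yy = 0.5480; r_yy = 0.5480 / 0.78 ≈ 0.70.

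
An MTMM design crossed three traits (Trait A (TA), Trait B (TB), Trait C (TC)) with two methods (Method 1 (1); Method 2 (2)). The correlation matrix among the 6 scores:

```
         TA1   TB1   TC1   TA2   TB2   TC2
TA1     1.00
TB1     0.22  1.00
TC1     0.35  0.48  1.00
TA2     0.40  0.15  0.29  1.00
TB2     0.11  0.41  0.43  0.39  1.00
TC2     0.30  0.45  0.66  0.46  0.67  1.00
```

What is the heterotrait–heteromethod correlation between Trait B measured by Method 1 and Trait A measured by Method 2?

0.15

Different traits and methods: r(TB1, TA2) = 0.15.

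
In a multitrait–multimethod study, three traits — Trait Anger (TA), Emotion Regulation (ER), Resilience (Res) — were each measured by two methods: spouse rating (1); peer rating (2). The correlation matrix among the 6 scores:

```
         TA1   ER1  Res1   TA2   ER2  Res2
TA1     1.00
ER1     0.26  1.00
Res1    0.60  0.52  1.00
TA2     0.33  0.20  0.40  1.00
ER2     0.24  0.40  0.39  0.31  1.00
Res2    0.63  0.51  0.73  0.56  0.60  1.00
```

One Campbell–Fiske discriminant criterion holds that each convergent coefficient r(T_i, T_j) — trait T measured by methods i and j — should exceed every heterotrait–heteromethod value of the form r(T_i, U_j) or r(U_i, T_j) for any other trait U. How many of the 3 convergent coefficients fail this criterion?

Convergent coefficients and their comparison sets:
TA (methods 1·2): 0.33 vs {0.24, 0.20, 0.63, 0.40} → fail.
ER (methods 1·2): 0.40 vs {0.20, 0.24, 0.51, 0.39} → fail.
Res (methods 1·2): 0.73 vs {0.40, 0.63, 0.39, 0.51} → pass.
2 of 3 fail.

2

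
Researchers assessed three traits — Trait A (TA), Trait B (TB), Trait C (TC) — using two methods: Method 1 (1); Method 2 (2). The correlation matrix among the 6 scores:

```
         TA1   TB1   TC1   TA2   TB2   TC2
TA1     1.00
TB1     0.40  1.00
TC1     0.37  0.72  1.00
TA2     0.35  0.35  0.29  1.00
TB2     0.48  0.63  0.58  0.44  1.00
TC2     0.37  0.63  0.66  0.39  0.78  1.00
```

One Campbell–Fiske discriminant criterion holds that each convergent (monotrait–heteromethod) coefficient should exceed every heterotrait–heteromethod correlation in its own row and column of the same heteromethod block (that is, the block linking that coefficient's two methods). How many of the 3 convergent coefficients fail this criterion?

2

Checking each validity diagonal entry against its comparison values:
TA (methods 1·2): 0.35 vs {0.48, 0.35, 0.37, 0.29} → fail.
TB (methods 1·2): 0.63 vs {0.35, 0.48, 0.63, 0.58} → fail.
TC (methods 1·2): 0.66 vs {0.29, 0.37, 0.58, 0.63} → pass.
2 of 3 fail.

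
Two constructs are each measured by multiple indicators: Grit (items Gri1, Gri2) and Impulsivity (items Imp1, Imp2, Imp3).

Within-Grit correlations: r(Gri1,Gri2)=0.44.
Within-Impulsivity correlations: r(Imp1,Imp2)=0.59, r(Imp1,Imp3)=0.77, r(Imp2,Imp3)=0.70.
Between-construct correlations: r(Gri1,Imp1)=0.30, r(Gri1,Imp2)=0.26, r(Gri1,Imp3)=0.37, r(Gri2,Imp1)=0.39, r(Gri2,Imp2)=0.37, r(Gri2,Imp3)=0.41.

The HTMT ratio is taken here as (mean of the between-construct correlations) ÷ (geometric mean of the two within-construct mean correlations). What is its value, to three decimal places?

Between-construct mean = 2.10/6 = 0.3500.
Mean within-Gri = 0.44/1 = 0.4400; mean within-Imp = 2.06/3 = 0.6867.
Geometric mean = √(0.4400 × 0.6867) = 0.5497.
HTMT = 0.3500 / 0.5497 = 0.637.

0.637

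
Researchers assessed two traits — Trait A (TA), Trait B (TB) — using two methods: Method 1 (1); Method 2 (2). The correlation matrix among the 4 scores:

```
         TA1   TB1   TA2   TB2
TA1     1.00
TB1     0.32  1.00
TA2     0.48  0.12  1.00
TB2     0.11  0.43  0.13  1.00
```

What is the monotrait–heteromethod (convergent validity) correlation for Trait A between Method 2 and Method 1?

0.48

Same trait (TA), different methods: r(TA2, TA1) = 0.48.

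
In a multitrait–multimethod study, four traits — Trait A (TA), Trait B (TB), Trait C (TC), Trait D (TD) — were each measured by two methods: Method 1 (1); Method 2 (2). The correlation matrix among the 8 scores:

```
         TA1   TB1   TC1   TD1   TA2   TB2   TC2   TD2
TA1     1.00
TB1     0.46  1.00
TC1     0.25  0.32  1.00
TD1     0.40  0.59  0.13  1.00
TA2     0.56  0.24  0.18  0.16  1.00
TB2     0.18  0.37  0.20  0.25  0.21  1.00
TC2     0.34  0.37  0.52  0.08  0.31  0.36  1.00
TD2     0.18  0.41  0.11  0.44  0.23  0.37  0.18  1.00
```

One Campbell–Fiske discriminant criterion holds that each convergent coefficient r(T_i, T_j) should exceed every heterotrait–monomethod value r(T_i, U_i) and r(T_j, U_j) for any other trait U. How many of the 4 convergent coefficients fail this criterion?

2

Checking each validity diagonal entry against its comparison values:
TA (methods 1·2): 0.56 vs {0.46, 0.21, 0.25, 0.31, 0.40, 0.23} → pass.
TB (methods 1·2): 0.37 vs {0.46, 0.21, 0.32, 0.36, 0.59, 0.37} → fail.
TC (methods 1·2): 0.52 vs {0.25, 0.31, 0.32, 0.36, 0.13, 0.18} → pass.
TD (methods 1·2): 0.44 vs {0.40, 0.23, 0.59, 0.37, 0.13, 0.18} → fail.
2 of 4 fail.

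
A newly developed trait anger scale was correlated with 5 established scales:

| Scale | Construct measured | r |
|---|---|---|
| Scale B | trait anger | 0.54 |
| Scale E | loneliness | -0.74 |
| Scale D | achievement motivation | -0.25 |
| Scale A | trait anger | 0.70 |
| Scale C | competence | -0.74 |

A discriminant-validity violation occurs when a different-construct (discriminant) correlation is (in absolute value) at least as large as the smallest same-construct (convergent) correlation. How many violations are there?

2

Convergent (same construct = trait anger): Scale B, Scale A.
Smallest convergent = 0.54. Discriminant |r|: 0.74, 0.25, 0.74; count ≥ 0.54 → 2.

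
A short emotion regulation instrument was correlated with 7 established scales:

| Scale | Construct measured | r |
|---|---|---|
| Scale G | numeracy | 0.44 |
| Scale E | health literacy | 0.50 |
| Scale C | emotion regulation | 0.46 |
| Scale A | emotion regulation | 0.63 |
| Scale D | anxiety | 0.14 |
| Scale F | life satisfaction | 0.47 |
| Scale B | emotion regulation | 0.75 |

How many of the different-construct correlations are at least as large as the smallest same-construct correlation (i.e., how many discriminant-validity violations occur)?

2

Convergent (same construct = emotion regulation): Scale C, Scale A, Scale B.
Smallest convergent = 0.46. Discriminant values: 0.44, 0.50, 0.14, 0.47; count ≥ 0.46 → 2.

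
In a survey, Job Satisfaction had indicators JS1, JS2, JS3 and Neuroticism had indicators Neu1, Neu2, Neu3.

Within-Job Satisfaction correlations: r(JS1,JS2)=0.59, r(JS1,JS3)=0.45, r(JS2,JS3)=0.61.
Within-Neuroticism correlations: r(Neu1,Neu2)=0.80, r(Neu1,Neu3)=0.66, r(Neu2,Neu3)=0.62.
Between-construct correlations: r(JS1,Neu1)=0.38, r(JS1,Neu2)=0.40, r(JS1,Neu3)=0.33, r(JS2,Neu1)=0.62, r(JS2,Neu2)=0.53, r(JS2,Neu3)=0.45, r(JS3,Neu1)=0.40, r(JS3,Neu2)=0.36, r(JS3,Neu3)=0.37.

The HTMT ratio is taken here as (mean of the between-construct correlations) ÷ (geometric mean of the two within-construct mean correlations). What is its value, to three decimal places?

Between-construct mean = 3.84/9 = 0.4267.
Mean within-JS = 1.65/3 = 0.5500; mean within-Neu = 2.08/3 = 0.6933.
Geometric mean = √(0.5500 × 0.6933) = 0.6175.
HTMT = 0.4267 / 0.6175 = 0.691.

0.691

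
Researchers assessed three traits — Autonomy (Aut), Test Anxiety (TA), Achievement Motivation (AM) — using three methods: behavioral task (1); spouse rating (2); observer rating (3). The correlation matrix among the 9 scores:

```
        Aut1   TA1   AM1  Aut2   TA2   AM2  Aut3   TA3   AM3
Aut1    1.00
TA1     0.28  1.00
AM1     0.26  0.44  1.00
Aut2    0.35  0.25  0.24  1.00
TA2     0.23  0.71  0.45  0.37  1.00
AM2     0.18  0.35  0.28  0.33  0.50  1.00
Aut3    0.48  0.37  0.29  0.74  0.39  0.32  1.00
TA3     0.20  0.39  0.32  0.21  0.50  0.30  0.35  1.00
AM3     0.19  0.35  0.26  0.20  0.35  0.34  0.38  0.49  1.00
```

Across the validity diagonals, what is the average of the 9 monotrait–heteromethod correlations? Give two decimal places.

0.45

Convergent values: 0.35, 0.48, 0.74, 0.71, 0.39, 0.50, 0.28, 0.26, 0.34; mean = 4.05/9 = 0.45.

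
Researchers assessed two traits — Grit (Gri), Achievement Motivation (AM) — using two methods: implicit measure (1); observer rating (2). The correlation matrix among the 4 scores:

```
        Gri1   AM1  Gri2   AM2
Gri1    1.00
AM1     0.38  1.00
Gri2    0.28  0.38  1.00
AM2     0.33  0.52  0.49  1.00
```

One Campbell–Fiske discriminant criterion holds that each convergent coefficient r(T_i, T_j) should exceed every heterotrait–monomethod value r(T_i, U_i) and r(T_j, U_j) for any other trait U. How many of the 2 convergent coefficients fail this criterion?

1

Checking each validity diagonal entry against its comparison values:
Gri (methods 1·2): 0.28 vs {0.38, 0.49} → fail.
AM (methods 1·2): 0.52 vs {0.38, 0.49} → pass.
1 of 2 fail.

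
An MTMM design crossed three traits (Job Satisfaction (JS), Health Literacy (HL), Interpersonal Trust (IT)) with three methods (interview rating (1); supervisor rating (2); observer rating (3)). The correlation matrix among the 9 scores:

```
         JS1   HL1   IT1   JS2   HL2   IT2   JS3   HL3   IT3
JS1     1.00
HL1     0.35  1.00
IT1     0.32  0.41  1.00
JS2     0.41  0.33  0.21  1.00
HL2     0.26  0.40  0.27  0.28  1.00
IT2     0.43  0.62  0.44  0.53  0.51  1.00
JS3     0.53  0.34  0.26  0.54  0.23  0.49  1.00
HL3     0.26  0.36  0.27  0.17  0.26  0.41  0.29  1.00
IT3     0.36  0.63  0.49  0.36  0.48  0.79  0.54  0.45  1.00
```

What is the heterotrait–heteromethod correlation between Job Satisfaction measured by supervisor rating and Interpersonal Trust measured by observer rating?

Different traits and methods: r(JS2, IT3) = 0.36.

0.36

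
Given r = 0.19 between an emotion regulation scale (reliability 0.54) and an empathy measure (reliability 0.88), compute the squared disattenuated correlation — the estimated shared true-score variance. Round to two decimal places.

0.08

Disattenuated r = 0.19 / √(0.54 × 0.88) = 0.19 / 0.6893 = 0.2756.
Shared true-score variance = 0.2756² = 0.0760 ≈ 0.08.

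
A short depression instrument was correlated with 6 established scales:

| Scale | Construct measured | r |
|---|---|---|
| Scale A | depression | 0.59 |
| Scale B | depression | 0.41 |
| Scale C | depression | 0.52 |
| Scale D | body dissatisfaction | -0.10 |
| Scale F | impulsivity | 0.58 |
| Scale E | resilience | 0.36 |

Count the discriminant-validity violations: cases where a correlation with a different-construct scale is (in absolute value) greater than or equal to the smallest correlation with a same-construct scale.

Convergent (same construct = depression): Scale A, Scale B, Scale C.
Smallest convergent = 0.41. Discriminant |r|: 0.10, 0.58, 0.36; count ≥ 0.41 → 1.

1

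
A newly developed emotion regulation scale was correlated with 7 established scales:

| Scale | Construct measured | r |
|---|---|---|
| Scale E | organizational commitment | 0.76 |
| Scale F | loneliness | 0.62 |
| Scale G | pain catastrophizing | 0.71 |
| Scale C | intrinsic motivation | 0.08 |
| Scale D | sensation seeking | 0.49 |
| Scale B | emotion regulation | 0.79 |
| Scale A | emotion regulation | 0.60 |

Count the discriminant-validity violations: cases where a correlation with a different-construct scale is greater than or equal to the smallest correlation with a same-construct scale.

3

Convergent (same construct = emotion regulation): Scale B, Scale A.
Smallest convergent = 0.60. Discriminant values: 0.76, 0.62, 0.71, 0.08, 0.49; count ≥ 0.60 → 3.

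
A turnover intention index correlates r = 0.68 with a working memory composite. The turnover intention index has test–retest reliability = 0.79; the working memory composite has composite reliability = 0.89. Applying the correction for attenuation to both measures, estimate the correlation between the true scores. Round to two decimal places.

r_true = r_obs / √(r_xx · r_yy) = 0.68 / √(0.79 × 0.89) = 0.68 / √0.7031 = 0.68 / 0.8385 ≈ 0.81.

0.81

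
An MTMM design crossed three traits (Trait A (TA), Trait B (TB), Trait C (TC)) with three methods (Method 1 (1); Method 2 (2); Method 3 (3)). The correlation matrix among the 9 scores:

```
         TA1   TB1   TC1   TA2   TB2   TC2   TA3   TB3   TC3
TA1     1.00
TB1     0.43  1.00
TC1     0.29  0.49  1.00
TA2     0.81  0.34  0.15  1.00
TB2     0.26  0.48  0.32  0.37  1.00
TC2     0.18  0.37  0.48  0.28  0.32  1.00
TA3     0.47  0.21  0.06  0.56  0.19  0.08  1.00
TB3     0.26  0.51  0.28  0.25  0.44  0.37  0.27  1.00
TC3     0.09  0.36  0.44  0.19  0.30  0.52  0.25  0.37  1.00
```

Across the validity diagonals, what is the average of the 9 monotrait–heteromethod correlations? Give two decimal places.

0.52

Convergent values: 0.81, 0.47, 0.56, 0.48, 0.51, 0.44, 0.48, 0.44, 0.52; mean = 4.71/9 = 0.52.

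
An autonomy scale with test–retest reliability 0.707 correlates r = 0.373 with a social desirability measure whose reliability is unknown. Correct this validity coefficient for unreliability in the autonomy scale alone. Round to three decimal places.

Single correction: r_c = r_obs / √r_xx = 0.373 / √0.707 = 0.373 / 0.8408 ≈ 0.444.

0.444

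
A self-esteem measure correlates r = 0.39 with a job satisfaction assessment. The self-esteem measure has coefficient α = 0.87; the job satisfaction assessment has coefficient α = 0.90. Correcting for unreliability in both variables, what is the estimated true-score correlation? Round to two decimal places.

r_true = r_obs / √(r_xx · r_yy) = 0.39 / √(0.87 × 0.90) = 0.39 / √0.7830 = 0.39 / 0.8849 ≈ 0.44.

0.44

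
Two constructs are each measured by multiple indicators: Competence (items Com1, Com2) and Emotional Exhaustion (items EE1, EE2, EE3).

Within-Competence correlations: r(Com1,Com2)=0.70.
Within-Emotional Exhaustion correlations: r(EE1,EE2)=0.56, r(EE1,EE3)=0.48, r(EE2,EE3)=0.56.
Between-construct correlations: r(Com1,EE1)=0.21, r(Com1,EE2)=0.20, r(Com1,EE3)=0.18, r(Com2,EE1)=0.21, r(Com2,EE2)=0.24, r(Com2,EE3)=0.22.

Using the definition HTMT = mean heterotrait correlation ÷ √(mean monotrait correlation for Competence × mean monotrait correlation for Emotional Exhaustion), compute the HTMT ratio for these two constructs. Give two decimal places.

Mean between = 1.26/6 = 0.2100.
Mean within-Com = 0.70/1 = 0.7000; mean within-EE = 1.60/3 = 0.5333.
Geometric mean = √(0.7000 × 0.5333) = 0.6110.
HTMT = 0.2100 / 0.6110 = 0.34.

0.34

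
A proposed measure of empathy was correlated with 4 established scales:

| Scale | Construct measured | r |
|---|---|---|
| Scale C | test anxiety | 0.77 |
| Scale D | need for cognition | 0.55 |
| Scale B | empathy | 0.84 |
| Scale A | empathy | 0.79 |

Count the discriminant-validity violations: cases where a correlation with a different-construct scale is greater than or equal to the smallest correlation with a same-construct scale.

Convergent (same construct = empathy): Scale B, Scale A.
Smallest convergent = 0.79. Discriminant values: 0.77, 0.55; count ≥ 0.79 → 0.

0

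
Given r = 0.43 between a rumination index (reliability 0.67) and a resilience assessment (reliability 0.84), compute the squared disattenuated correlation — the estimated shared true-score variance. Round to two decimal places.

Disattenuated r = 0.43 / √(0.67 × 0.84) = 0.43 / 0.7502 = 0.5732.
Shared true-score variance = 0.5732² = 0.3286 ≈ 0.33.

0.33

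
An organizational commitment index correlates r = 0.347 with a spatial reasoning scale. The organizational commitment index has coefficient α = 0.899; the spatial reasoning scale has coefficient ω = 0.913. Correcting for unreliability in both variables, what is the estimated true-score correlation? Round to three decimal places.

0.383

r_true = r_obs / √(r_xx · r_yy) = 0.347 / √(0.899 × 0.913) = 0.347 / √0.820787 = 0.347 / 0.9060 ≈ 0.383.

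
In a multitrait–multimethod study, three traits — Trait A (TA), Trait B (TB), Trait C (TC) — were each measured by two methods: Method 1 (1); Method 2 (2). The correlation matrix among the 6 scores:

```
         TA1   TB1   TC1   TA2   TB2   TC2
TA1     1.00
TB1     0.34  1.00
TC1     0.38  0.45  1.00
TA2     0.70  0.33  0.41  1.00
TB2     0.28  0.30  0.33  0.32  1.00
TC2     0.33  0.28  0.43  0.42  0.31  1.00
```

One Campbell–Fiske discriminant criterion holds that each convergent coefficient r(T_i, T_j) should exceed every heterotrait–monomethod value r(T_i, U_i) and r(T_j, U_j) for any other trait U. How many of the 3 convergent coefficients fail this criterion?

Convergent coefficients and their comparison sets:
TA (methods 1·2): 0.70 vs {0.34, 0.32, 0.38, 0.42} → pass.
TB (methods 1·2): 0.30 vs {0.34, 0.32, 0.45, 0.31} → fail.
TC (methods 1·2): 0.43 vs {0.38, 0.42, 0.45, 0.31} → fail.
2 of 3 fail.

2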